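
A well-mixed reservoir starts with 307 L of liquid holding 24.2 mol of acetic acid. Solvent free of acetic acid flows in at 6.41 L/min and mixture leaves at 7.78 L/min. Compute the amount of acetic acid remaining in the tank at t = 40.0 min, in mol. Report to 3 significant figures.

Total volume: dV/dt = Q_in − Q_out = -1.3700 L/min, so V(t) = 307 − 1.3700 t and V(40.0) = 252.20 L.
No acetic acid enters, so dm/dt = −Q_out · (m/V).
dm/m = −Q_out dt/(V₀ − 1.3700 t); integrating gives ln(m/m₀) = −(Q_out/(Q_in−Q_out)) ln(V/V₀).
m = m₀ (V₀/V)^(Q_out/(Q_in−Q_out)) = 24.2 × (307/252.20)^(-5.6788) = 7.9228 mol.

7.92 mol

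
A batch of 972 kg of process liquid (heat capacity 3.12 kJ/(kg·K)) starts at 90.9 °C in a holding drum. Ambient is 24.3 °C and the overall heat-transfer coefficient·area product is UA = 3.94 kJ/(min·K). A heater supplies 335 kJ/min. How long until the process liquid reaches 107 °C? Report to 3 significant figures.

1590 min

Energy balance: M c_p dT/dt = −UA(T − T_amb) + Q̇.
τ = M c_p/UA = 769.71 min; T_ss = T_amb + Q̇/UA = 24.3 + 335/3.94 = 109.33 °C.
T(t) = T_ss + (T₀ − T_ss)e^(−t/τ); set T = 107:
t = −τ ln[(T − T_ss)/(T₀ − T_ss)] = −769.71 · ln(0.12621) = 1593.2 min.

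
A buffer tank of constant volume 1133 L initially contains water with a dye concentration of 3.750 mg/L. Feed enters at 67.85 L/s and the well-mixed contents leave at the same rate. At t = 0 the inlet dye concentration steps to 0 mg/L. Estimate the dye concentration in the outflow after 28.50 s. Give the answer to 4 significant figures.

0.6805 mg/L

Mass balance on the solute (V constant): V dC/dt = Q(C_in − C).
Rewrite as dC/dt + C/τ = C_in/τ, τ = V/Q = 16.6986 s.
Integrating: C(t) = C_in + (C₀ − C_in) e^(−t/τ).
C(28.50) = 0 + (3.750 − 0)·e^(−28.50/16.6986) = 0 + (3.75000)·0.181458 = 0.680468 mg/L.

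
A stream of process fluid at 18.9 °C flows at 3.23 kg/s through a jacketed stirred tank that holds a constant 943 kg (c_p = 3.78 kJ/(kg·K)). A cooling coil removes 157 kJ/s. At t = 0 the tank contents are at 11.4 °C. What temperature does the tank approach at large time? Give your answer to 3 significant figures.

M c_p dT/dt = ṁ c_p (T_in − T) − Q̇.
At steady state dT/dt = 0 ⇒ T_ss = T_in − Q̇/(ṁ c_p) = 18.9 − 157/(3.23·3.78) = 6.0411 °C.

6.04 °C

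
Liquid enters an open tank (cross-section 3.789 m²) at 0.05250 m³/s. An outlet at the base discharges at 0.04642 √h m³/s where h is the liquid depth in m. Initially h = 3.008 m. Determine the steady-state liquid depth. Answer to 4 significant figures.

1.279 m

Level balance: A dh/dt = 0.05250 − 0.04642 √h. Setting dh/dt = 0:
Q_in = 0.04642 √h_ss ⇒ √h_ss = 0.05250/0.04642 = 1.13098.
h_ss = 1.13098² = 1.27911 m. (Since h₀ = 3.008 m > h_ss, the level will fall toward this value.)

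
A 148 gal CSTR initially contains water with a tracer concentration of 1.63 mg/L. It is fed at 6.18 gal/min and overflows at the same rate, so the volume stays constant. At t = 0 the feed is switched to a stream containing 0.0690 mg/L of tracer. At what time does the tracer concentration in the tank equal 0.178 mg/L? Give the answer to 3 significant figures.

63.7 min

Species balance: V dC/dt = Q(C_in − C) ⇒ τ = V/Q = 23.948 min.
C(t) = C_in + (C₀ − C_in) e^(−t/τ). Set C = 0.178 and solve for t:
e^(−t/τ) = (C − C_in)/(C₀ − C_in) = (0.178 − 0.0690)/(1.63 − 0.0690) = 0.069827
t = −τ ln(…) = 23.948 × 2.6617 = 63.744 min.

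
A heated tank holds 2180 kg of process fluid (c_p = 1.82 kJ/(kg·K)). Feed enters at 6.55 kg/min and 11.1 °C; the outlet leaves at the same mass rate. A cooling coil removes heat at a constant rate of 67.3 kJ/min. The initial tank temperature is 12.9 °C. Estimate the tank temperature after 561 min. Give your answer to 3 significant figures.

Unsteady energy balance on the tank contents: M c_p dT/dt = ṁ c_p (T_in − T) − 67.3.
Rearrange: dT/dt = (T_ss − T)/τ with τ = M/ṁ = 332.82 min and T_ss = T_in − Q̇/(ṁ c_p) = 5.4545 °C.
This is linear first-order; T(t) = T_ss + (T₀ − T_ss) e^(−t/τ).
T(561) = 5.4545 + (7.4455)·e^(−561/332.82) = 5.4545 + (7.4455)·0.18534 = 6.8344 °C.

6.83 °C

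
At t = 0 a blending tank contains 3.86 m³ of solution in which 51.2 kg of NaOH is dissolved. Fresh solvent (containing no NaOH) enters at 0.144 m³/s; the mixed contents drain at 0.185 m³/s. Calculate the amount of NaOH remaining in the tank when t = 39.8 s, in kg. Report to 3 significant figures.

Let m(t) be the amount of NaOH. Volume: V(t) = V₀ + (Q_in − Q_out) t = 3.86 − 0.041000 t; V(39.8) = 2.2282 m³.
Solute balance: dm/dt = 0 − Q_out C = −Q_out m/V(t).
Separate: dm/m = −Q_out dt/V(t) ⇒ ln(m/m₀) = −(Q_out/(Q_in−Q_out)) ln(V/V₀).
m = m₀ (V₀/V)^(Q_out/(Q_in−Q_out)) = 51.2 × (3.86/2.2282)^(-4.5122) = 4.2905 kg.

4.29 kg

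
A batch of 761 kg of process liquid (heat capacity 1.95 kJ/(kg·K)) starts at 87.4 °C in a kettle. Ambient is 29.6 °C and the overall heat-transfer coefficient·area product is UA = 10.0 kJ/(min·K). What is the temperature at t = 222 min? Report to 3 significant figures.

M c_p dT/dt = −UA(T − T_amb).
dT/dt = (T_ss − T)/τ with T_ss = T_amb = 29.600 °C, τ = M c_p/UA = 761·1.95/10.0 = 148.40 min.
T approaches T_ss exponentially: T(t) = T_ss + (T₀ − T_ss) e^(−t/τ).
T(222) = 29.600 + (57.800)·0.22402 = 42.549 °C.

42.5 °C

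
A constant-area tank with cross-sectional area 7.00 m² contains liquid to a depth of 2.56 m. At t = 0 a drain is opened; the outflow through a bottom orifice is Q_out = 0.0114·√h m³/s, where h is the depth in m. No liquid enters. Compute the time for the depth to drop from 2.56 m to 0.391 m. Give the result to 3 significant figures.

A dh/dt = −Q_out = −0.0114 √h.
Separate and integrate: 2(√h − √h₀) = −(0.0114/A) t.
t = 2A(√h₀ − √h)/0.0114 = 2·7.00·(√2.56 − √0.391)/0.0114
  = 14.000 × (1.6000 − 0.62530) / 0.0114 = 1197.0 s.

1200 s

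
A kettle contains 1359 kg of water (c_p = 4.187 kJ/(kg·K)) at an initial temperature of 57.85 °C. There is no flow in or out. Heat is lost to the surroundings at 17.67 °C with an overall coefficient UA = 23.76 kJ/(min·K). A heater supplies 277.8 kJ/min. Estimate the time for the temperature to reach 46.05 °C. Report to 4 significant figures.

128.1 min

Unsteady energy balance on the tank contents: M c_p dT/dt = −UA(T − T_amb) + Q̇.
τ = M c_p/UA = 239.484 min; T_ss = T_amb + Q̇/UA = 17.67 + 277.8/23.76 = 29.3619 °C.
T(t) = T_ss + (T₀ − T_ss)e^(−t/τ); set T = 46.05:
t = −τ ln[(T − T_ss)/(T₀ − T_ss)] = −239.484 · ln(0.585792) = 128.074 min.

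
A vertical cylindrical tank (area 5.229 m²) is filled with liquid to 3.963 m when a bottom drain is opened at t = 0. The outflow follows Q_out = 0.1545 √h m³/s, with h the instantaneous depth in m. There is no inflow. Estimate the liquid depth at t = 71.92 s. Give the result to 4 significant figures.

Volume balance on the tank: A dh/dt = −0.1545 √h.
Separate and integrate: 2(√h − √h₀) = −(0.1545/A) t.
√h = √3.963 − 0.1545·71.92/(2·5.229) = 1.99073 − 1.06250 = 0.928227.
h = 0.928227² = 0.861606 m.

0.8616 m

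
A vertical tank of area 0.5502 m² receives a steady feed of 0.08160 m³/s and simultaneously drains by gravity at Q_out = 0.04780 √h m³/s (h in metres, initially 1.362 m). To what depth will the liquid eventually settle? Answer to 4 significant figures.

Level balance: A dh/dt = 0.08160 − 0.04780 √h. Setting dh/dt = 0:
Q_in = 0.04780 √h_ss ⇒ √h_ss = 0.08160/0.04780 = 1.70711.
h_ss = 1.70711² = 2.91423 m. (Since h₀ = 1.362 m < h_ss, the level will rise toward this value.)

2.914 m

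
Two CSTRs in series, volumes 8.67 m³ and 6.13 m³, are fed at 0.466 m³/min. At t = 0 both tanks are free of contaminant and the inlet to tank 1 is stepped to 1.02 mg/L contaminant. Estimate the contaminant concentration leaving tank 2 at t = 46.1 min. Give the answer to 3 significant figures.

0.802 mg/L

Each tank obeys Vᵢ dCᵢ/dt = Q(Cᵢ₋₁ − Cᵢ), so τᵢ = Vᵢ/Q.
τ₁ = 8.67/0.466 = 18.605 min; τ₂ = 6.13/0.466 = 13.155 min.
Tank 1: C₁ = C_in(1 − e^(−t/τ₁)). Tank 2 (τ₁ ≠ τ₂): C₂ = C_in[1 − (τ₁ e^(−t/τ₁) − τ₂ e^(−t/τ₂))/(τ₁ − τ₂)].
At t = 46.1: e^(−t/τ₁) = 0.083927, e^(−t/τ₂) = 0.030062.
C₂ = 1.02·[1 − (18.605·0.083927 − 13.155·0.030062)/(5.4506)] = 1.02·0.78608 = 0.80180 mg/L.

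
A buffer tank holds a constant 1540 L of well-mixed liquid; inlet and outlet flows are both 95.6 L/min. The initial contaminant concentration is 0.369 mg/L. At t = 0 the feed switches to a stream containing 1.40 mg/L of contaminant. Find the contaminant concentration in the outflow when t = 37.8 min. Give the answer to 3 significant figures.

Unsteady species balance (constant V, well mixed): V dC/dt = Q(C_in − C).
So dC/dt = (C_in − C)/τ with τ = V/Q = 1540/95.6 = 16.109 min.
This is linear first-order; C(t) = C_in + (C₀ − C_in) e^(−t/τ).
C(37.8) = 1.40 + (0.369 − 1.40)·e^(−37.8/16.109) = 1.40 + (-1.0310)·0.095699 = 1.3013 mg/L.

1.30 mg/L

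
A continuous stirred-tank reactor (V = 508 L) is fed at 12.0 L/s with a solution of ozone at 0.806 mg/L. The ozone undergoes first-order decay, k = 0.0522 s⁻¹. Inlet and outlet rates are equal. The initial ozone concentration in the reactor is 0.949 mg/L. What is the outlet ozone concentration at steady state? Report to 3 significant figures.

Accumulation = in − out − consumed: V dC/dt = Q C_in − Q C − k V C.
At steady state: 0 = Q C_in − (Q + kV) C_ss, so C_ss = Q C_in/(Q + kV).
C_ss = 12.0·0.806/(12.0 + 0.0522·508) = 9.6720/38.518 = 0.25111 mg/L.

0.251 mg/L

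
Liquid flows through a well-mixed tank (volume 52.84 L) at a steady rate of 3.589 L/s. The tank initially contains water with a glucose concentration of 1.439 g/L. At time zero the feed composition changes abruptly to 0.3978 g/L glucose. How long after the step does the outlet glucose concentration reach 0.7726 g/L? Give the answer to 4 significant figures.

Species balance on the tank: V dC/dt = Q(C_in − C), so τ = V/Q = 14.7228 s.
C(t) = C_in + (C₀ − C_in) e^(−t/τ). Set C = 0.7726 and solve for t:
e^(−t/τ) = (C − C_in)/(C₀ − C_in) = (0.7726 − 0.3978)/(1.439 − 0.3978) = 0.359969
t = −τ ln(…) = 14.7228 × 1.02174 = 15.0428 s.

15.04 s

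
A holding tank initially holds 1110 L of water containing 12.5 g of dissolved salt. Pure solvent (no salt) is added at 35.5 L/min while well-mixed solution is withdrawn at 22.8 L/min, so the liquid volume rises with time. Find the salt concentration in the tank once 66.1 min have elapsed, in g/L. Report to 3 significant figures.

0.00233 g/L

Total volume: dV/dt = Q_in − Q_out = 12.700 L/min, so V(t) = 1110 + 12.700 t and V(66.1) = 1949.5 L.
No salt enters, so dm/dt = −Q_out · (m/V).
dm/m = −Q_out dt/(V₀ + 12.700 t); integrating gives ln(m/m₀) = −(Q_out/(Q_in−Q_out)) ln(V/V₀).
m = m₀ (V₀/V)^(Q_out/(Q_in−Q_out)) = 12.5 × (1110/1949.5)^(1.7953) = 4.5478 g.
C = m/V = 4.5478/1949.5 = 0.0023328 g/L.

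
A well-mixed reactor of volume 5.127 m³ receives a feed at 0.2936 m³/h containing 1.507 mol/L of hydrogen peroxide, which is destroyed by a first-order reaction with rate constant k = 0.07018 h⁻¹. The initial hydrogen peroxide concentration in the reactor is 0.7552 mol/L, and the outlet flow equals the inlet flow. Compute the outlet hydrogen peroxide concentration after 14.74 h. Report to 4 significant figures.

0.6891 mol/L

V dC/dt = Q(C_in − C) − k V C.
dC/dt = (Q/V) C_in − (Q/V + k) C; effective rate a = Q/V + k = 0.0572655 + 0.07018 = 0.127445 h⁻¹.
C_ss = Q C_in/(Q + kV) = 0.677145 mol/L; C(t) = C_ss + (C₀ − C_ss) e^(−a t).
C(14.74) = 0.677145 + (0.0780551)·e^(−0.127445·14.74) = 0.677145 + (0.0780551)·0.152812 = 0.689073 mol/L.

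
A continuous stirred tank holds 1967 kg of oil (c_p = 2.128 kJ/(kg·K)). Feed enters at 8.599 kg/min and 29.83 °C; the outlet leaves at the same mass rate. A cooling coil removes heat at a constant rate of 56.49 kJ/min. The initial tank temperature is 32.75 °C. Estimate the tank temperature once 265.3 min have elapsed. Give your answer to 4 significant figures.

28.63 °C

M c_p dT/dt = ṁ c_p (T_in − T) − Q̇.
τ = M/ṁ = 228.748 min; T_ss = T_in − Q̇/(ṁ c_p) = 29.83 − 56.49/(8.599·2.128) = 26.7429 °C.
Integrating: T(t) = T_ss + (T₀ − T_ss) e^(−t/τ).
T(265.3) = 26.7429 + (6.00711)·e^(−265.3/228.748) = 26.7429 + (6.00711)·0.313551 = 28.6264 °C.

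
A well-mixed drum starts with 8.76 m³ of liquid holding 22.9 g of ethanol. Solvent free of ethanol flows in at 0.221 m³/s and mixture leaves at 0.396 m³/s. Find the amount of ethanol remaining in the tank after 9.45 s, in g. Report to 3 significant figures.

14.3 g

Total volume: dV/dt = Q_in − Q_out = -0.17500 m³/s, so V(t) = 8.76 − 0.17500 t and V(9.45) = 7.1062 m³.
Solute balance: dm/dt = 0 − Q_out C = −Q_out m/V(t).
dm/m = −Q_out dt/(V₀ − 0.17500 t); integrating gives ln(m/m₀) = −(Q_out/(Q_in−Q_out)) ln(V/V₀).
m = m₀ (V₀/V)^(Q_out/(Q_in−Q_out)) = 22.9 × (8.76/7.1062)^(-2.2629) = 14.263 g.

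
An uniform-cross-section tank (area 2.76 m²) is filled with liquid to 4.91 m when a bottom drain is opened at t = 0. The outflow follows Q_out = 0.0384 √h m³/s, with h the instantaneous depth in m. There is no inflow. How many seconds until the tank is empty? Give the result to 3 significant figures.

319 s

A dh/dt = −Q_out = −0.0384 √h.
Separate and integrate: 2(√h − √h₀) = −(0.0384/A) t.
Tank is empty when √h = 0: t_empty = 2A√h₀/0.0384.
t_empty = 2·2.76·√4.91/0.0384 = 5.5200·2.2159/0.0384 = 318.53 s.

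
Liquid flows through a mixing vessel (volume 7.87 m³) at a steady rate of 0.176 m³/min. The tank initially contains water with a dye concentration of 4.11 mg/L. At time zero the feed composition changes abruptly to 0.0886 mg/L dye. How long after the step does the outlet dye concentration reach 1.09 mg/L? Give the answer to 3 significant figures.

Species balance: V dC/dt = Q(C_in − C) ⇒ τ = V/Q = 44.716 min.
C(t) = C_in + (C₀ − C_in) e^(−t/τ). Set C = 1.09 and solve for t:
e^(−t/τ) = (C − C_in)/(C₀ − C_in) = (1.09 − 0.0886)/(4.11 − 0.0886) = 0.24902
t = −τ ln(…) = 44.716 × 1.3902 = 62.165 min.

62.2 min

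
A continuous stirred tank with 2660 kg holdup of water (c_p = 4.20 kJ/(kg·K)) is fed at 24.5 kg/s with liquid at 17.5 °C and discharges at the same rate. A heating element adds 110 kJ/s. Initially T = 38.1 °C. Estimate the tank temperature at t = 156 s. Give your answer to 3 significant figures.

M c_p dT/dt = ṁ c_p (T_in − T) + Q̇.
τ = M/ṁ = 108.57 s; T_ss = T_in + Q̇/(ṁ c_p) = 17.5 + 110/(24.5·4.20) = 18.569 °C.
This is linear first-order; T(t) = T_ss + (T₀ − T_ss) e^(−t/τ).
T(156) = 18.569 + (19.531)·e^(−156/108.57) = 18.569 + (19.531)·0.23768 = 23.211 °C.

23.2 °C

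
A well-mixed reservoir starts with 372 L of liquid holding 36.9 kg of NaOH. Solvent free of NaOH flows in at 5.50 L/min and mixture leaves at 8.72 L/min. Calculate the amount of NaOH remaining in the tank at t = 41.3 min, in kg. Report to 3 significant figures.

11.1 kg

Let m(t) be the amount of NaOH. Volume: V(t) = V₀ + (Q_in − Q_out) t = 372 − 3.2200 t; V(41.3) = 239.01 L.
Solute balance: dm/dt = 0 − Q_out C = −Q_out m/V(t).
dm/m = −Q_out dt/(V₀ − 3.2200 t); integrating gives ln(m/m₀) = −(Q_out/(Q_in−Q_out)) ln(V/V₀).
m = m₀ (V₀/V)^(Q_out/(Q_in−Q_out)) = 36.9 × (372/239.01)^(-2.7081) = 11.137 kg.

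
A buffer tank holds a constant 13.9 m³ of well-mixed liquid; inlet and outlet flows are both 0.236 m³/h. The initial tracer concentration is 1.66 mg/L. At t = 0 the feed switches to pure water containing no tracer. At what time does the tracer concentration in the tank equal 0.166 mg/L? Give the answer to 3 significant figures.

136 h

Unsteady species balance (constant V, well mixed): V dC/dt = Q(C_in − C), so τ = V/Q = 58.898 h.
C(t) = C_in + (C₀ − C_in) e^(−t/τ). Set C = 0.166 and solve for t:
e^(−t/τ) = (C − C_in)/(C₀ − C_in) = (0.166 − 0)/(1.66 − 0) = 0.10000
t = −τ ln(…) = 58.898 × 2.3026 = 135.62 h.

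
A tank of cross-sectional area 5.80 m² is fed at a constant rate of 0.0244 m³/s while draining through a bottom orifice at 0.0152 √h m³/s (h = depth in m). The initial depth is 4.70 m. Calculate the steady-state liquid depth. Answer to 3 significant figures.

2.58 m

A dh/dt = Q_in − 0.0152 √h. Steady state requires inflow = outflow:
Q_in = 0.0152 √h_ss ⇒ √h_ss = 0.0244/0.0152 = 1.6053.
h_ss = 1.6053² = 2.5769 m. (Since h₀ = 4.70 m > h_ss, the level will fall toward this value.)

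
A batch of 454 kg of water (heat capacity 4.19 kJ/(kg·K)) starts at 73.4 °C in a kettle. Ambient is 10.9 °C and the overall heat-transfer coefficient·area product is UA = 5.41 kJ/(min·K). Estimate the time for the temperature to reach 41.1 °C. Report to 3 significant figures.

Lumped-capacitance energy balance: M c_p dT/dt = UA(T_amb − T).
τ = M c_p/UA = 351.62 min; T_ss = T_amb = 10.900 °C.
T(t) = T_ss + (T₀ − T_ss)e^(−t/τ); set T = 41.1:
t = −τ ln[(T − T_ss)/(T₀ − T_ss)] = −351.62 · ln(0.48320) = 255.74 min.

256 min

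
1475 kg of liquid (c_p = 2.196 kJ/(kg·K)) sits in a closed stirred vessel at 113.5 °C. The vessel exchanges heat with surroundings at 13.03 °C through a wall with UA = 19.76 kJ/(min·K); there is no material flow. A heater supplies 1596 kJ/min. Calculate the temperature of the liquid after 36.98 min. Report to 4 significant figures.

First-law balance (no shaft work): M c_p dT/dt = −UA(T − T_amb) + Q̇.
dT/dt = (T_ss − T)/τ with T_ss = T_amb + Q̇/UA = 13.03 + 1596/19.76 = 93.7992 °C, τ = M c_p/UA = 1475·2.196/19.76 = 163.922 min.
This is linear first-order; T(t) = T_ss + (T₀ − T_ss) e^(−t/τ).
T(36.98) = 93.7992 + (19.7008)·0.798041 = 109.521 °C.

109.5 °C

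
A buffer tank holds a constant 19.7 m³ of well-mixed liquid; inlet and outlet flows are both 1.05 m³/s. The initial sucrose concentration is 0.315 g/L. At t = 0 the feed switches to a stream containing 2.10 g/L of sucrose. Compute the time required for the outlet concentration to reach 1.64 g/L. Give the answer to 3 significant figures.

25.4 s

Species balance: V dC/dt = Q(C_in − C) ⇒ τ = V/Q = 18.762 s.
C(t) = C_in + (C₀ − C_in) e^(−t/τ). Set C = 1.64 and solve for t:
e^(−t/τ) = (C − C_in)/(C₀ − C_in) = (1.64 − 2.10)/(0.315 − 2.10) = 0.25770
t = −τ ln(…) = 18.762 × 1.3559 = 25.440 s.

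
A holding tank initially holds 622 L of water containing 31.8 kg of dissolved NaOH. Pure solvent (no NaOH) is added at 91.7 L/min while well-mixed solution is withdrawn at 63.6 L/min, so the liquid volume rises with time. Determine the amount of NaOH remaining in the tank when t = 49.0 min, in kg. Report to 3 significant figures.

Let m(t) be the amount of NaOH. Volume: V(t) = V₀ + (Q_in − Q_out) t = 622 + 28.100 t; V(49.0) = 1998.9 L.
No NaOH enters, so dm/dt = −Q_out · (m/V).
Separate: dm/m = −Q_out dt/V(t) ⇒ ln(m/m₀) = −(Q_out/(Q_in−Q_out)) ln(V/V₀).
m = m₀ (V₀/V)^(Q_out/(Q_in−Q_out)) = 31.8 × (622/1998.9)^(2.2633) = 2.2642 kg.

2.26 kg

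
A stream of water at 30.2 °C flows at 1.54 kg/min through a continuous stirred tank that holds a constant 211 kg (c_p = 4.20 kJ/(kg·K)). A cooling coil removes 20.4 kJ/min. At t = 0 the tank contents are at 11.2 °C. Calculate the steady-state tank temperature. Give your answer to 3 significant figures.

27.0 °C

Unsteady energy balance on the tank contents: M c_p dT/dt = ṁ c_p (T_in − T) − 20.4.
At steady state dT/dt = 0 ⇒ T_ss = T_in − Q̇/(ṁ c_p) = 30.2 − 20.4/(1.54·4.20) = 27.046 °C.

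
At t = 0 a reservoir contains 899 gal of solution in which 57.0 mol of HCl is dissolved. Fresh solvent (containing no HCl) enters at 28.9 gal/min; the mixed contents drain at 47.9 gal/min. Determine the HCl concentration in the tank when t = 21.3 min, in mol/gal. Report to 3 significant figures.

0.0255 mol/gal

Let m(t) be the amount of HCl. Volume: V(t) = V₀ + (Q_in − Q_out) t = 899 − 19.000 t; V(21.3) = 494.30 gal.
Species balance (pure solvent in): dm/dt = −Q_out · m/V(t).
Separate: dm/m = −Q_out dt/V(t) ⇒ ln(m/m₀) = −(Q_out/(Q_in−Q_out)) ln(V/V₀).
m = m₀ (V₀/V)^(Q_out/(Q_in−Q_out)) = 57.0 × (899/494.30)^(-2.5211) = 12.618 mol.
C = m/V = 12.618/494.30 = 0.025527 mol/gal.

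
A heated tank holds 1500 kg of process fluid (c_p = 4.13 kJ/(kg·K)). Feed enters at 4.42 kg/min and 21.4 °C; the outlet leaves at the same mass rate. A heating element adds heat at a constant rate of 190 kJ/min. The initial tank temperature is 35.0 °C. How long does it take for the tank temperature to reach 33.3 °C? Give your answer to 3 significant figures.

258 min

M c_p dT/dt = ṁ c_p (T_in − T) + Q̇.
τ = M/ṁ = 339.37 min; T_ss = T_in + Q̇/(ṁ c_p) = 31.808 °C.
T(t) = T_ss + (T₀ − T_ss) e^(−t/τ). Set T = 33.3:
e^(−t/τ) = (33.3 − 31.808)/(35.0 − 31.808) = 0.46736
t = −339.37 · ln(0.46736) = 258.14 min.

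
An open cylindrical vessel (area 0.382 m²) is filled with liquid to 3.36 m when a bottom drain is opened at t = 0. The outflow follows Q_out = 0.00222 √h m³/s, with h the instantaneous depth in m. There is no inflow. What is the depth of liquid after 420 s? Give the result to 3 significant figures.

0.375 m

A dh/dt = −Q_out = −0.00222 √h.
∫ h^(−1/2) dh = −(0.00222/A) ∫ dt, giving 2√h = 2√h₀ − (0.00222/A) t.
√h = √3.36 − 0.00222·420/(2·0.382) = 1.8330 − 1.2204 = 0.61261.
h = 0.61261² = 0.37529 m.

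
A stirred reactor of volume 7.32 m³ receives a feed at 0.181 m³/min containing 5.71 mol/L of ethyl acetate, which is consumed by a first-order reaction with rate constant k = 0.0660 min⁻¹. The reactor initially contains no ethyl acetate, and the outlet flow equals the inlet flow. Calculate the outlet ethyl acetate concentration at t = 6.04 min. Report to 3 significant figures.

V dC/dt = Q(C_in − C) − k V C.
dC/dt = (Q/V) C_in − (Q/V + k) C; effective rate a = Q/V + k = 0.024727 + 0.0660 = 0.090727 min⁻¹.
C_ss = Q C_in/(Q + kV) = 1.5562 mol/L; C(t) = C_ss + (C₀ − C_ss) e^(−a t).
C(6.04) = 1.5562 + (-1.5562)·e^(−0.090727·6.04) = 1.5562 + (-1.5562)·0.57811 = 0.65655 mol/L.

0.657 mol/L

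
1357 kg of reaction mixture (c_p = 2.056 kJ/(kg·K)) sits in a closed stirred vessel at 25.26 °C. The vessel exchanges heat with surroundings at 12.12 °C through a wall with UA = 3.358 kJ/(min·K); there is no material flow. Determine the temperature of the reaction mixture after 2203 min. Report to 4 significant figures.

First-law balance (no shaft work): M c_p dT/dt = −UA(T − T_amb).
dT/dt = (T_ss − T)/τ with T_ss = T_amb = 12.1200 °C, τ = M c_p/UA = 1357·2.056/3.358 = 830.849 min.
Solution: T(t) = T_ss + (T₀ − T_ss) e^(−t/τ).
T(2203) = 12.1200 + (13.1400)·0.0705451 = 13.0470 °C.

13.05 °C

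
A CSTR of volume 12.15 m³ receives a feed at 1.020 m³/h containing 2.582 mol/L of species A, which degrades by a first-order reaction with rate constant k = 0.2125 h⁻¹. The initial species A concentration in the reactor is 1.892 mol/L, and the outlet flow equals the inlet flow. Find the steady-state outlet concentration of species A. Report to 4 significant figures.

0.7312 mol/L

Accumulation = in − out − consumed: V dC/dt = Q C_in − Q C − k V C.
At steady state: 0 = Q C_in − (Q + kV) C_ss, so C_ss = Q C_in/(Q + kV).
C_ss = 1.020·2.582/(1.020 + 0.2125·12.15) = 2.63364/3.60188 = 0.731186 mol/L.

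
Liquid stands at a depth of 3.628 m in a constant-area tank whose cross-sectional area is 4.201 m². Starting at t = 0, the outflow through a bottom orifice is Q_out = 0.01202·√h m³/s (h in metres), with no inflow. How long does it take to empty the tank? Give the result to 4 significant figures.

1331 s

With no inflow, A dh/dt = −0.01202 √h.
Separate and integrate: 2(√h − √h₀) = −(0.01202/A) t.
Tank is empty when √h = 0: t_empty = 2A√h₀/0.01202.
t_empty = 2·4.201·√3.628/0.01202 = 8.40200·1.90473/0.01202 = 1331.41 s.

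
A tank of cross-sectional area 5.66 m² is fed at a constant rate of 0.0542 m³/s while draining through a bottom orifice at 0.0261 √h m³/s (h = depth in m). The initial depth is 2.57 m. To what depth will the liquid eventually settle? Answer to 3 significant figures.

Level balance: A dh/dt = 0.0542 − 0.0261 √h. Setting dh/dt = 0:
Q_in = 0.0261 √h_ss ⇒ √h_ss = 0.0542/0.0261 = 2.0766.
h_ss = 2.0766² = 4.3124 m. (Since h₀ = 2.57 m < h_ss, the level will rise toward this value.)

4.31 m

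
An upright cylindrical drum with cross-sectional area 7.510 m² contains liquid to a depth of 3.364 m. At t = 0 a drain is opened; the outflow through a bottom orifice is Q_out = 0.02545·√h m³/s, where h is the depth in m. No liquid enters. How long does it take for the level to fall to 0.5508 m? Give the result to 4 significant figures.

Accumulation of liquid (constant cross-section A): A dh/dt = −0.02545 √h.
Separate and integrate: 2(√h − √h₀) = −(0.02545/A) t.
t = 2A(√h₀ − √h)/0.02545 = 2·7.510·(√3.364 − √0.5508)/0.02545
  = 15.0200 × (1.83412 − 0.742159) / 0.02545 = 644.451 s.

644.5 s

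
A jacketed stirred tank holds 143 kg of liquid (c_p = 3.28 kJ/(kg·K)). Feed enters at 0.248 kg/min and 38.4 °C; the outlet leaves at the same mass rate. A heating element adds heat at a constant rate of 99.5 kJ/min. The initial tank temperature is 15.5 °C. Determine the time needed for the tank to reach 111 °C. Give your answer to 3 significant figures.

Heat balance on the well-mixed liquid: M c_p dT/dt = ṁ c_p (T_in − T) + 99.5.
τ = M/ṁ = 576.61 min; T_ss = T_in + Q̇/(ṁ c_p) = 160.72 °C.
T(t) = T_ss + (T₀ − T_ss) e^(−t/τ). Set T = 111:
e^(−t/τ) = (111 − 160.72)/(15.5 − 160.72) = 0.34238
t = −576.61 · ln(0.34238) = 618.04 min.

618 min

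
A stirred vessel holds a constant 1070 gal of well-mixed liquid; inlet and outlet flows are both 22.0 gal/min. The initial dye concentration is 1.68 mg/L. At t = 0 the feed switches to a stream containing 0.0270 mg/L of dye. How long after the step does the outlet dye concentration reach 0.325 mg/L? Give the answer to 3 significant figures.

Accumulation = in − out for the solute gives V dC/dt = Q(C_in − C), so τ = V/Q = 48.636 min.
C(t) = C_in + (C₀ − C_in) e^(−t/τ). Set C = 0.325 and solve for t:
e^(−t/τ) = (C − C_in)/(C₀ − C_in) = (0.325 − 0.0270)/(1.68 − 0.0270) = 0.18028
t = −τ ln(…) = 48.636 × 1.7133 = 83.326 min.

83.3 min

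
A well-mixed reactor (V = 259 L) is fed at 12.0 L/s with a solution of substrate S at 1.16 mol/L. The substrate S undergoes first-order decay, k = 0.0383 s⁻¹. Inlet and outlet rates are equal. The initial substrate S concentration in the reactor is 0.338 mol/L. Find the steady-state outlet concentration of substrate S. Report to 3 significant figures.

Accumulation = in − out − consumed: V dC/dt = Q C_in − Q C − k V C.
Steady state (dC/dt = 0): C_ss = Q C_in/(Q + kV) = C_in/(1 + kV/Q).
C_ss = 12.0·1.16/(12.0 + 0.0383·259) = 13.920/21.920 = 0.63505 mol/L.

0.635 mol/L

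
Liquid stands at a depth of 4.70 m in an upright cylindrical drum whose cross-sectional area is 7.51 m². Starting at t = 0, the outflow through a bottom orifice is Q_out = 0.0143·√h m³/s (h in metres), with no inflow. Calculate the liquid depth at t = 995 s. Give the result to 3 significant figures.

1.49 m

With no inflow, A dh/dt = −0.0143 √h.
This is separable: 2 d(√h)/dt = −0.0143/A, so √h = √h₀ − (0.0143/(2A)) t.
√h = √4.70 − 0.0143·995/(2·7.51) = 2.1679 − 0.94730 = 1.2206.
h = 1.2206² = 1.4900 m.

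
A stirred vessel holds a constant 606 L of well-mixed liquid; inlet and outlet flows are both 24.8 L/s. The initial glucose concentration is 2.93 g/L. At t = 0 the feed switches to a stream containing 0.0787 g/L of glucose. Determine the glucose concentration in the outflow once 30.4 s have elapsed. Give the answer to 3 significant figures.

Unsteady species balance (constant V, well mixed): V dC/dt = Q(C_in − C).
Rewrite as dC/dt + C/τ = C_in/τ, τ = V/Q = 24.435 s.
C approaches C_in exponentially: C(t) = C_in + (C₀ − C_in) e^(−t/τ).
C(30.4) = 0.0787 + (2.93 − 0.0787)·e^(−30.4/24.435) = 0.0787 + (2.8513)·0.28820 = 0.90045 g/L.

0.900 g/L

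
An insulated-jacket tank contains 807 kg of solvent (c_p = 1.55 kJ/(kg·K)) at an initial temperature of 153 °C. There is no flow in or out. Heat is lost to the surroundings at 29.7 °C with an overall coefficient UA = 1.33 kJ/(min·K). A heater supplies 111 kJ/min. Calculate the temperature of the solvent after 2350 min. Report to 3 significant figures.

116 °C

Energy balance: M c_p dT/dt = −UA(T − T_amb) + Q̇.
dT/dt = (T_ss − T)/τ with T_ss = T_amb + Q̇/UA = 29.7 + 111/1.33 = 113.16 °C, τ = M c_p/UA = 807·1.55/1.33 = 940.49 min.
This is linear first-order; T(t) = T_ss + (T₀ − T_ss) e^(−t/τ).
T(2350) = 113.16 + (39.841)·0.082192 = 116.43 °C.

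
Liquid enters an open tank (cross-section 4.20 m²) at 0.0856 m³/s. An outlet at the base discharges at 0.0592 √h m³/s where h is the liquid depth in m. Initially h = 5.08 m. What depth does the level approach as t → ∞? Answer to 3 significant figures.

Mass balance (ρ constant): A dh/dt = Q_in − 0.0592 √h. At steady state dh/dt = 0:
Q_in = 0.0592 √h_ss ⇒ √h_ss = 0.0856/0.0592 = 1.4459.
h_ss = 1.4459² = 2.0908 m. (Since h₀ = 5.08 m > h_ss, the level will fall toward this value.)

2.09 m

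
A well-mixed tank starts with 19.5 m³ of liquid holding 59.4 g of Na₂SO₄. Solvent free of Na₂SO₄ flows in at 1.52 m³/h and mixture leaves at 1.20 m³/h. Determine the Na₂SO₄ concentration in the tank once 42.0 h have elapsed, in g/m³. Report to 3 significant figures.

Total volume: dV/dt = Q_in − Q_out = 0.32000 m³/h, so V(t) = 19.5 + 0.32000 t and V(42.0) = 32.940 m³.
Solute balance: dm/dt = 0 − Q_out C = −Q_out m/V(t).
Separate: dm/m = −Q_out dt/V(t) ⇒ ln(m/m₀) = −(Q_out/(Q_in−Q_out)) ln(V/V₀).
m = m₀ (V₀/V)^(Q_out/(Q_in−Q_out)) = 59.4 × (19.5/32.940)^(3.7500) = 8.3167 g.
C = m/V = 8.3167/32.940 = 0.25248 g/m³.

0.252 g/m³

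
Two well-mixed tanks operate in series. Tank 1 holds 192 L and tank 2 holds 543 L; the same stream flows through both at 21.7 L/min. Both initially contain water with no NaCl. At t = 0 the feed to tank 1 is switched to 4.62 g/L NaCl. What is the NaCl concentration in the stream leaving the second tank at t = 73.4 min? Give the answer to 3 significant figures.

Time constants: τᵢ = Vᵢ/Q for each well-mixed tank.
τ₁ = 192/21.7 = 8.8479 min; τ₂ = 543/21.7 = 25.023 min.
Solving the cascade with C₁(0)=C₂(0)=0 gives C₂(t) = C_in[1 − (τ₁ e^(−t/τ₁) − τ₂ e^(−t/τ₂))/(τ₁ − τ₂)].
At t = 73.4: e^(−t/τ₁) = 0.00024958, e^(−t/τ₂) = 0.053221.
C₂ = 4.62·[1 − (8.8479·0.00024958 − 25.023·0.053221)/(-16.175)] = 4.62·0.91780 = 4.2402 g/L.

4.24 g/L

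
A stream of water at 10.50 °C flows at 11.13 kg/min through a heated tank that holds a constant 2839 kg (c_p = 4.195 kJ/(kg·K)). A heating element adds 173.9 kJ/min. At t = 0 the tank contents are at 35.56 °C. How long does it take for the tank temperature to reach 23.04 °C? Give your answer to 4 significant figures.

225.5 min

First-law balance (no shaft work): M c_p dT/dt = ṁ c_p (T_in − T) + 173.9.
τ = M/ṁ = 255.076 min; T_ss = T_in + Q̇/(ṁ c_p) = 14.2245 °C.
T(t) = T_ss + (T₀ − T_ss) e^(−t/τ). Set T = 23.04:
e^(−t/τ) = (23.04 − 14.2245)/(35.56 − 14.2245) = 0.413184
t = −255.076 · ln(0.413184) = 225.453 min.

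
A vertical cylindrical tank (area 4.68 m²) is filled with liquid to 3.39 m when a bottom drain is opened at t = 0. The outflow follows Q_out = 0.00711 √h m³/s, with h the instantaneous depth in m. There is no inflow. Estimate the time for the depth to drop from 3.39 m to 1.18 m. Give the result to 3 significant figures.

With no inflow, A dh/dt = −0.00711 √h.
This is separable: 2 d(√h)/dt = −0.00711/A, so √h = √h₀ − (0.00711/(2A)) t.
t = 2A(√h₀ − √h)/0.00711 = 2·4.68·(√3.39 − √1.18)/0.00711
  = 9.3600 × (1.8412 − 1.0863) / 0.00711 = 993.82 s.

994 s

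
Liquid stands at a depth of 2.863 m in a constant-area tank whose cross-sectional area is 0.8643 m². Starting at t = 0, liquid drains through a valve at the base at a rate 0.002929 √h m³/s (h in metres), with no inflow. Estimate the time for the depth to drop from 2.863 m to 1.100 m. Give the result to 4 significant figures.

A dh/dt = −Q_out = −0.002929 √h.
This is separable: 2 d(√h)/dt = −0.002929/A, so √h = √h₀ − (0.002929/(2A)) t.
t = 2A(√h₀ − √h)/0.002929 = 2·0.8643·(√2.863 − √1.100)/0.002929
  = 1.72860 × (1.69204 − 1.04881) / 0.002929 = 379.614 s.

379.6 s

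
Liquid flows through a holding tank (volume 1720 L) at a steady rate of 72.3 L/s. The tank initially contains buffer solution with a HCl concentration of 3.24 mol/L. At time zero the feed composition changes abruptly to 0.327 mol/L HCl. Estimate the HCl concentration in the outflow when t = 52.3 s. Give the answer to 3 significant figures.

0.650 mol/L

Species balance on the tank: V dC/dt = Q(C_in − C).
Time constant τ = V/Q = 1720/72.3 = 23.790 s.
C approaches C_in exponentially: C(t) = C_in + (C₀ − C_in) e^(−t/τ).
C(52.3) = 0.327 + (3.24 − 0.327)·e^(−52.3/23.790) = 0.327 + (2.9130)·0.11098 = 0.65028 mol/L.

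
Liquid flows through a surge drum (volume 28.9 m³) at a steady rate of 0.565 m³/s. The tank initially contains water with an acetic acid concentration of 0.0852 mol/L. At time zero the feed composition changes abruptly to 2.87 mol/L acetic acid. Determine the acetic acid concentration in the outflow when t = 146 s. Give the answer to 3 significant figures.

2.71 mol/L

Transient balance on the dissolved component: V dC/dt = Q(C_in − C).
So dC/dt = (C_in − C)/τ with τ = V/Q = 28.9/0.565 = 51.150 s.
Solution: C(t) = C_in + (C₀ − C_in) e^(−t/τ).
C(146) = 2.87 + (0.0852 − 2.87)·e^(−146/51.150) = 2.87 + (-2.7848)·0.057595 = 2.7096 mol/L.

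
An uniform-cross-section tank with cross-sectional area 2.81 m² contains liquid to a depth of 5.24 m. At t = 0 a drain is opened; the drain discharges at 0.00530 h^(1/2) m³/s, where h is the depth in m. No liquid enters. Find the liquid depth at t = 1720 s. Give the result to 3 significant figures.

0.445 m

Mass balance (ρ constant): A dh/dt = −0.00530 √h.
This is separable: 2 d(√h)/dt = −0.00530/A, so √h = √h₀ − (0.00530/(2A)) t.
√h = √5.24 − 0.00530·1720/(2·2.81) = 2.2891 − 1.6221 = 0.66704.
h = 0.66704² = 0.44494 m.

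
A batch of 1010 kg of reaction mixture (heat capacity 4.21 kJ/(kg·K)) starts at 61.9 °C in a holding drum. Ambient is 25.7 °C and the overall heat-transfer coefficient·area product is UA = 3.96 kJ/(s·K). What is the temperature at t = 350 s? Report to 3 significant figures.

51.8 °C

M c_p dT/dt = −UA(T − T_amb).
dT/dt = (T_ss − T)/τ with T_ss = T_amb = 25.700 °C, τ = M c_p/UA = 1010·4.21/3.96 = 1073.8 s.
T approaches T_ss exponentially: T(t) = T_ss + (T₀ − T_ss) e^(−t/τ).
T(350) = 25.700 + (36.200)·0.72184 = 51.830 °C.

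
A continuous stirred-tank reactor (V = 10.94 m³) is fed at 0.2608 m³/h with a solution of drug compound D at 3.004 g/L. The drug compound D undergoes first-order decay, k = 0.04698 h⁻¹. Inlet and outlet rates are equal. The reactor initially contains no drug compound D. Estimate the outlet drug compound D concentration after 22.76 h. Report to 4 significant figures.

Species balance: V dC/dt = Q C_in − Q C − k V C.
This is linear with rate a = Q/V + k = 0.0708191 h⁻¹.
C_ss = Q C_in/(Q + kV) = 1.01121 g/L; C(t) = C_ss + (C₀ − C_ss) e^(−a t).
C(22.76) = 1.01121 + (-1.01121)·e^(−0.0708191·22.76) = 1.01121 + (-1.01121)·0.199520 = 0.809451 g/L.

0.8095 g/L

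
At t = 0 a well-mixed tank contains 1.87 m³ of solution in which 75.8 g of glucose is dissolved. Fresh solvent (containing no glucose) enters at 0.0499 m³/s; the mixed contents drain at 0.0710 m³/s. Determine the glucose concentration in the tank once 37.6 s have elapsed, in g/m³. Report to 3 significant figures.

11.0 g/m³

Let m(t) be the amount of glucose. Volume: V(t) = V₀ + (Q_in − Q_out) t = 1.87 − 0.021100 t; V(37.6) = 1.0766 m³.
No glucose enters, so dm/dt = −Q_out · (m/V).
Separate: dm/m = −Q_out dt/V(t) ⇒ ln(m/m₀) = −(Q_out/(Q_in−Q_out)) ln(V/V₀).
m = m₀ (V₀/V)^(Q_out/(Q_in−Q_out)) = 75.8 × (1.87/1.0766)^(-3.3649) = 11.827 g.
C = m/V = 11.827/1.0766 = 10.985 g/m³.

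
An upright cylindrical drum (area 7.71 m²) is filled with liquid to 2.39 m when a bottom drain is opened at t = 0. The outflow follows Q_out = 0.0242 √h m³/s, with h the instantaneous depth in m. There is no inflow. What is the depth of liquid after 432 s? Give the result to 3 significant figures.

A dh/dt = −Q_out = −0.0242 √h.
Separate and integrate: 2(√h − √h₀) = −(0.0242/A) t.
√h = √2.39 − 0.0242·432/(2·7.71) = 1.5460 − 0.67798 = 0.86799.
h = 0.86799² = 0.75340 m.

0.753 m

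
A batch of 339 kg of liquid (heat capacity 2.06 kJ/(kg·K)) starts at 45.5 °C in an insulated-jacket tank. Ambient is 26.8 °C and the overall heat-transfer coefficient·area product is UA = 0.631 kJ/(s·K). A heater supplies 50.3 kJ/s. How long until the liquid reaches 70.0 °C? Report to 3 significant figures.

568 s

Lumped-capacitance energy balance: M c_p dT/dt = UA(T_amb − T) + Q̇.
τ = M c_p/UA = 1106.7 s; T_ss = T_amb + Q̇/UA = 26.8 + 50.3/0.631 = 106.51 °C.
T(t) = T_ss + (T₀ − T_ss)e^(−t/τ); set T = 70.0:
t = −τ ln[(T − T_ss)/(T₀ − T_ss)] = −1106.7 · ln(0.59846) = 568.19 s.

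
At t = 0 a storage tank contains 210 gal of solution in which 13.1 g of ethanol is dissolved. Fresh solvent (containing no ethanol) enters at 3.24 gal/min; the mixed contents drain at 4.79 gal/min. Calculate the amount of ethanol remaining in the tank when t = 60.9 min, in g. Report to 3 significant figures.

Total volume: dV/dt = Q_in − Q_out = -1.5500 gal/min, so V(t) = 210 − 1.5500 t and V(60.9) = 115.61 gal.
No ethanol enters, so dm/dt = −Q_out · (m/V).
dm/m = −Q_out dt/(V₀ − 1.5500 t); integrating gives ln(m/m₀) = −(Q_out/(Q_in−Q_out)) ln(V/V₀).
m = m₀ (V₀/V)^(Q_out/(Q_in−Q_out)) = 13.1 × (210/115.61)^(-3.0903) = 2.0708 g.

2.07 g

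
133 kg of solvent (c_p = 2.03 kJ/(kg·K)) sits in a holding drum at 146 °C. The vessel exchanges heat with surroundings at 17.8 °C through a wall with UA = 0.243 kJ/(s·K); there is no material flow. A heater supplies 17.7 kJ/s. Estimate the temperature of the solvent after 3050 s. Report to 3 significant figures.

94.2 °C

Lumped-capacitance energy balance: M c_p dT/dt = UA(T_amb − T) + Q̇.
dT/dt = (T_ss − T)/τ with T_ss = T_amb + Q̇/UA = 17.8 + 17.7/0.243 = 90.640 °C, τ = M c_p/UA = 133·2.03/0.243 = 1111.1 s.
This is linear first-order; T(t) = T_ss + (T₀ − T_ss) e^(−t/τ).
T(3050) = 90.640 + (55.360)·0.064242 = 94.196 °C.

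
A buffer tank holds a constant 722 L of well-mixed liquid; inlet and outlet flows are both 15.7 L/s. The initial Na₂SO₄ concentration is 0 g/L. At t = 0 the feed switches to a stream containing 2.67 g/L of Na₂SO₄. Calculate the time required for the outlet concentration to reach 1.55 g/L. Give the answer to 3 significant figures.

Species balance: V dC/dt = Q(C_in − C) ⇒ τ = V/Q = 45.987 s.
C(t) = C_in + (C₀ − C_in) e^(−t/τ). Set C = 1.55 and solve for t:
e^(−t/τ) = (C − C_in)/(C₀ − C_in) = (1.55 − 2.67)/(0 − 2.67) = 0.41948
t = −τ ln(…) = 45.987 × 0.86875 = 39.951 s.

40.0 s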